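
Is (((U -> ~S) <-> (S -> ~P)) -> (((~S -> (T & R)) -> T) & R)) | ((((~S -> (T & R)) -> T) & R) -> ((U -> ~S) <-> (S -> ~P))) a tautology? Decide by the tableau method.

Valid

Assume the negation and expand:
Initial set: {~((((U -> ~S) <-> (S -> ~P)) -> (((~S -> (T & R)) -> T) & R)) | ((((~S -> (T & R)) -> T) & R) -> ((U -> ~S) <-> (S -> ~P))))}.
~((((U -> ~S) <-> (S -> ~P)) -> (((~S -> (T & R)) -> T) & R)) | ((((~S -> (T & R)) -> T) & R) -> ((U -> ~S) <-> (S -> ~P)))): α-rule — add ~(((U -> ~S) <-> (S -> ~P)) -> (((~S -> (T & R)) -> T) & R)), ~((((~S -> (T & R)) -> T) & R) -> ((U -> ~S) <-> (S -> ~P))).
~(((U -> ~S) <-> (S -> ~P)) -> (((~S -> (T & R)) -> T) & R)): α-rule — add ((U -> ~S) <-> (S -> ~P)), ~(((~S -> (T & R)) -> T) & R).
~((((~S -> (T & R)) -> T) & R) -> ((U -> ~S) <-> (S -> ~P))): α-rule — add (((~S -> (T & R)) -> T) & R), ~((U -> ~S) <-> (S -> ~P)).
(((~S -> (T & R)) -> T) & R): α-rule — add ((~S -> (T & R)) -> T), R.
((U -> ~S) <-> (S -> ~P)): β-rule — branch into (U -> ~S), (S -> ~P)  //  ~(U -> ~S), ~(S -> ~P).
  branch 1 (add (U -> ~S), (S -> ~P)):
    ~(((~S -> (T & R)) -> T) & R): β-rule — branch into ~((~S -> (T & R)) -> T)  //  ~R.
      branch 1.1 (add ~((~S -> (T & R)) -> T)):
        ~((~S -> (T & R)) -> T): α-rule — add (~S -> (T & R)), ~T.
        ~((U -> ~S) <-> (S -> ~P)): β-rule — branch into (U -> ~S), ~(S -> ~P)  //  ~(U -> ~S), (S -> ~P).
          branch 1.1.1 (add (U -> ~S), ~(S -> ~P)):
            ~(S -> ~P): α-rule — add S, ~~P.
            ((~S -> (T & R)) -> T): β-rule — branch into ~(~S -> (T & R))  //  T.
              branch 1.1.1.1 (add ~(~S -> (T & R))):
                ~(~S -> (T & R)): α-rule — add ~S, ~(T & R).
                × closes — contains both S and ~S.
              branch 1.1.1.2 (add T):
                × closes — contains both T and ~T.
          branch 1.1.2 (add ~(U -> ~S), (S -> ~P)):
            ~(U -> ~S): α-rule — add U, ~~S.
            ((~S -> (T & R)) -> T): β-rule — branch into ~(~S -> (T & R))  //  T.
              branch 1.1.2.1 (add ~(~S -> (T & R))):
                ~(~S -> (T & R)): α-rule — add ~S, ~(T & R).
                × closes — contains both S and ~S.
              branch 1.1.2.2 (add T):
                × closes — contains both T and ~T.
      branch 1.2 (add ~R):
        × closes — contains both R and ~R.
  branch 2 (add ~(U -> ~S), ~(S -> ~P)):
    ~(U -> ~S): α-rule — add U, ~~S.
    ~(S -> ~P): α-rule — add S, ~~P.
    ~(((~S -> (T & R)) -> T) & R): β-rule — branch into ~((~S -> (T & R)) -> T)  //  ~R.
      branch 2.1 (add ~((~S -> (T & R)) -> T)):
        ~((~S -> (T & R)) -> T): α-rule — add (~S -> (T & R)), ~T.
        ~((U -> ~S) <-> (S -> ~P)): β-rule — branch into (U -> ~S), ~(S -> ~P)  //  ~(U -> ~S), (S -> ~P).
          branch 2.1.1 (add (U -> ~S), ~(S -> ~P)):
            ~(S -> ~P): α-rule — add S, ~~P.
            ((~S -> (T & R)) -> T): β-rule — branch into ~(~S -> (T & R))  //  T.
              branch 2.1.1.1 (add ~(~S -> (T & R))):
                ~(~S -> (T & R)): α-rule — add ~S, ~(T & R).
                × closes — contains both S and ~S.
              branch 2.1.1.2 (add T):
                × closes — contains both T and ~T.
          branch 2.1.2 (add ~(U -> ~S), (S -> ~P)):
            ~(U -> ~S): α-rule — add U, ~~S.
            ((~S -> (T & R)) -> T): β-rule — branch into ~(~S -> (T & R))  //  T.
              branch 2.1.2.1 (add ~(~S -> (T & R))):
                ~(~S -> (T & R)): α-rule — add ~S, ~(T & R).
                × closes — contains both S and ~S.
              branch 2.1.2.2 (add T):
                × closes — contains both T and ~T.
      branch 2.2 (add ~R):
        × closes — contains both R and ~R.
All 10 branches close.
Every branch closed, so the negation is unsatisfiable and the formula is valid.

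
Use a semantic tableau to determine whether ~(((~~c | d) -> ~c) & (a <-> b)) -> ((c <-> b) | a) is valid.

Assume the negation and expand:
Initial set: {F (~(((~~c | d) -> ~c) & (a <-> b)) -> ((c <-> b) | a))}.
F (~(((~~c | d) -> ~c) & (a <-> b)) -> ((c <-> b) | a)): α-rule — add T ~(((~~c | d) -> ~c) & (a <-> b)), F ((c <-> b) | a).
F ((c <-> b) | a): α-rule — add F (c <-> b), F a.
T ~(((~~c | d) -> ~c) & (a <-> b)): β-rule — branch into F ((~~c | d) -> ~c)  //  F (a <-> b).
  branch 1 (add F ((~~c | d) -> ~c)):
    F ((~~c | d) -> ~c): α-rule — add T (~~c | d), F ~c.
    F (c <-> b): β-rule — branch into T c, F b  //  F c, T b.
      branch 1.1 (add T c, F b):
        T (~~c | d): β-rule — branch into T ~~c  //  T d.
          branch 1.1.1 (add T ~~c):
            T ~~c: drop double negation, giving T c.
            ○ open, literals {a=false, b=false, c=true}.
          branch 1.1.2 (add T d):
            ○ open, literals {a=false, b=false, c=true, d=true}.
      branch 1.2 (add F c, T b):
        × closes — contains both c and ~c.
  branch 2 (add F (a <-> b)):
    F (c <-> b): β-rule — branch into T c, F b  //  F c, T b.
      branch 2.1 (add T c, F b):
        F (a <-> b): β-rule — branch into T a, F b  //  F a, T b.
          branch 2.1.1 (add T a, F b):
            × closes — contains both a and ~a.
          branch 2.1.2 (add F a, T b):
            × closes — contains both b and ~b.
      branch 2.2 (add F c, T b):
        F (a <-> b): β-rule — branch into T a, F b  //  F a, T b.
          branch 2.2.1 (add T a, F b):
            × closes — contains both a and ~a.
          branch 2.2.2 (add F a, T b):
            ○ open, literals {a=false, b=true, c=false}.
4 branches closed, 3 open.
An open branch gives a countermodel: a=false, b=false, c=true (unmentioned atoms arbitrary); under it the original formula is false.

Not valid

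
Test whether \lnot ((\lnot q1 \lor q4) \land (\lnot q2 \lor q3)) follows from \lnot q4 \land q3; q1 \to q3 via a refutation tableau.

Initial set: {T (\lnot q4 \land q3); T (q1 \to q3); F \lnot ((\lnot q1 \lor q4) \land (\lnot q2 \lor q3))}.
T (\lnot q4 \land q3): α-rule — add T \lnot q4, T q3.
F \lnot ((\lnot q1 \lor q4) \land (\lnot q2 \lor q3)): α-rule — add T (\lnot q1 \lor q4), T (\lnot q2 \lor q3).
T (q1 \to q3): β-rule — branch into F q1  //  T q3.
  branch 1 (add F q1):
    T (\lnot q1 \lor q4): β-rule — branch into T \lnot q1  //  T q4.
      branch 1.1 (add T \lnot q1):
        T (\lnot q2 \lor q3): β-rule — branch into T \lnot q2  //  T q3.
          branch 1.1.1 (add T \lnot q2):
            ○ open, literals {q1=0, q2=0, q3=1, q4=0}.
          branch 1.1.2 (add T q3):
            ○ open, literals {q1=0, q3=1, q4=0}.
      branch 1.2 (add T q4):
        × closes — contains both q4 and \lnot q4.
  branch 2 (add T q3):
    T (\lnot q1 \lor q4): β-rule — branch into T \lnot q1  //  T q4.
      branch 2.1 (add T \lnot q1):
        T (\lnot q2 \lor q3): β-rule — branch into T \lnot q2  //  T q3.
          branch 2.1.1 (add T \lnot q2):
            ○ open, literals {q1=0, q2=0, q3=1, q4=0}.
          branch 2.1.2 (add T q3):
            ○ open, literals {q1=0, q3=1, q4=0}.
      branch 2.2 (add T q4):
        × closes — contains both q4 and \lnot q4.
2 branches closed, 4 open.
An open branch gives a countermodel: q1=0, q2=0, q3=1, q4=0 (unmentioned atoms arbitrary); the premises hold there but the conclusion fails.

No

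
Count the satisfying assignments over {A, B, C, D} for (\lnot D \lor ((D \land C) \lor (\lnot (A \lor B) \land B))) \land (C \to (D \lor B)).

Initial set: {T ((\lnot D \lor ((D \land C) \lor (\lnot (A \lor B) \land B))) \land (C \to (D \lor B)))}.
T ((\lnot D \lor ((D \land C) \lor (\lnot (A \lor B) \land B))) \land (C \to (D \lor B))): α-rule — add T (\lnot D \lor ((D \land C) \lor (\lnot (A \lor B) \land B))), T (C \to (D \lor B)).
T (\lnot D \lor ((D \land C) \lor (\lnot (A \lor B) \land B))): β-rule — branch into T \lnot D  //  T ((D \land C) \lor (\lnot (A \lor B) \land B)).
  branch 1 (add T \lnot D):
    T (C \to (D \lor B)): β-rule — branch into F C  //  T (D \lor B).
      branch 1.1 (add F C):
        ○ open, literals {C=0, D=0}.
      branch 1.2 (add T (D \lor B)):
        T (D \lor B): β-rule — branch into T D  //  T B.
          branch 1.2.1 (add T D):
            × closes — contains both D and \lnot D.
          branch 1.2.2 (add T B):
            ○ open, literals {B=1, D=0}.
  branch 2 (add T ((D \land C) \lor (\lnot (A \lor B) \land B))):
    T (C \to (D \lor B)): β-rule — branch into F C  //  T (D \lor B).
      branch 2.1 (add F C):
        T ((D \land C) \lor (\lnot (A \lor B) \land B)): β-rule — branch into T (D \land C)  //  T (\lnot (A \lor B) \land B).
          branch 2.1.1 (add T (D \land C)):
            T (D \land C): α-rule — add T D, T C.
            × closes — contains both C and \lnot C.
          branch 2.1.2 (add T (\lnot (A \lor B) \land B)):
            T (\lnot (A \lor B) \land B): α-rule — add T \lnot (A \lor B), T B.
            T \lnot (A \lor B): α-rule — add F A, F B.
            × closes — contains both B and \lnot B.
      branch 2.2 (add T (D \lor B)):
        T ((D \land C) \lor (\lnot (A \lor B) \land B)): β-rule — branch into T (D \land C)  //  T (\lnot (A \lor B) \land B).
          branch 2.2.1 (add T (D \land C)):
            T (D \land C): α-rule — add T D, T C.
            T (D \lor B): β-rule — branch into T D  //  T B.
              branch 2.2.1.1 (add T D):
                ○ open, literals {C=1, D=1}.
              branch 2.2.1.2 (add T B):
                ○ open, literals {B=1, C=1, D=1}.
          branch 2.2.2 (add T (\lnot (A \lor B) \land B)):
            T (\lnot (A \lor B) \land B): α-rule — add T \lnot (A \lor B), T B.
            T \lnot (A \lor B): α-rule — add F A, F B.
            × closes — contains both B and \lnot B.
4 branches closed, 4 open.
Each open branch fixes some atoms; the unmentioned ones are free. Counting distinct full assignments: branch {C=0, D=0} (A, B) contributes 4 new; branch {B=1, D=0} (A, C) contributes 2 new; branch {C=1, D=1} (A, B) contributes 4 new; branch {B=1, C=1, D=1} (A) contributes 0 new. Total: 10.

10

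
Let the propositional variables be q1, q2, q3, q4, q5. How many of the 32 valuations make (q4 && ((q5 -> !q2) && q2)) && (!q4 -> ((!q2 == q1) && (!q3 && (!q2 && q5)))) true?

4

Initial set: {T ((q4 && ((q5 -> !q2) && q2)) && (!q4 -> ((!q2 == q1) && (!q3 && (!q2 && q5)))))}.
T ((q4 && ((q5 -> !q2) && q2)) && (!q4 -> ((!q2 == q1) && (!q3 && (!q2 && q5))))): α-rule — add T (q4 && ((q5 -> !q2) && q2)), T (!q4 -> ((!q2 == q1) && (!q3 && (!q2 && q5)))).
T (q4 && ((q5 -> !q2) && q2)): α-rule — add T q4, T ((q5 -> !q2) && q2).
T ((q5 -> !q2) && q2): α-rule — add T (q5 -> !q2), T q2.
T (!q4 -> ((!q2 == q1) && (!q3 && (!q2 && q5)))): β-rule — branch into F !q4  //  T ((!q2 == q1) && (!q3 && (!q2 && q5))).
  branch 1 (add F !q4):
    T (q5 -> !q2): β-rule — branch into F q5  //  T !q2.
      branch 1.1 (add F q5):
        ○ open, literals {q2=true, q4=true, q5=false}.
      branch 1.2 (add T !q2):
        × closes — contains both q2 and !q2.
  branch 2 (add T ((!q2 == q1) && (!q3 && (!q2 && q5)))):
    T ((!q2 == q1) && (!q3 && (!q2 && q5))): α-rule — add T (!q2 == q1), T (!q3 && (!q2 && q5)).
    T (!q3 && (!q2 && q5)): α-rule — add T !q3, T (!q2 && q5).
    T (!q2 && q5): α-rule — add T !q2, T q5.
    × closes — contains both q2 and !q2.
2 branches closed, 1 open.
Each open branch fixes some atoms; the unmentioned ones are free. Counting distinct full assignments: branch {q2=true, q4=true, q5=false} (q1, q3) contributes 4 new. Total: 4.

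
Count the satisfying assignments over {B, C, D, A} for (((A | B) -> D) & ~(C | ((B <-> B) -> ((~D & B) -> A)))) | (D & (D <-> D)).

Initial set: {((((A | B) -> D) & ~(C | ((B <-> B) -> ((~D & B) -> A)))) | (D & (D <-> D)))}.
((((A | B) -> D) & ~(C | ((B <-> B) -> ((~D & B) -> A)))) | (D & (D <-> D))): β-rule — branch into (((A | B) -> D) & ~(C | ((B <-> B) -> ((~D & B) -> A))))  //  (D & (D <-> D)).
  branch 1 (add (((A | B) -> D) & ~(C | ((B <-> B) -> ((~D & B) -> A))))):
    (((A | B) -> D) & ~(C | ((B <-> B) -> ((~D & B) -> A)))): α-rule — add ((A | B) -> D), ~(C | ((B <-> B) -> ((~D & B) -> A))).
    ~(C | ((B <-> B) -> ((~D & B) -> A))): α-rule — add ~C, ~((B <-> B) -> ((~D & B) -> A)).
    ~((B <-> B) -> ((~D & B) -> A)): α-rule — add (B <-> B), ~((~D & B) -> A).
    ~((~D & B) -> A): α-rule — add (~D & B), ~A.
    (~D & B): α-rule — add ~D, B.
    ((A | B) -> D): β-rule — branch into ~(A | B)  //  D.
      branch 1.1 (add ~(A | B)):
        ~(A | B): α-rule — add ~A, ~B.
        × closes — contains both B and ~B.
      branch 1.2 (add D):
        × closes — contains both D and ~D.
  branch 2 (add (D & (D <-> D))):
    (D & (D <-> D)): α-rule — add D, (D <-> D).
    (D <-> D): β-rule — branch into D, D  //  ~D, ~D.
      branch 2.1 (add D, D):
        ○ open, literals {D=1}.
      branch 2.2 (add ~D, ~D):
        × closes — contains both D and ~D.
3 branches closed, 1 open.
Each open branch fixes some atoms; the unmentioned ones are free. Counting distinct full assignments: branch {D=1} (B, C, A) contributes 8 new. Total: 8.

8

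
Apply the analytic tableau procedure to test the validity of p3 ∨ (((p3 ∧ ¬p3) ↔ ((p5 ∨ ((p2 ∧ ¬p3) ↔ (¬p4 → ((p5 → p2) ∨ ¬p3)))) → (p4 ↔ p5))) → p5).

Not valid

Assume the negation and expand:
Initial set: {¬(p3 ∨ (((p3 ∧ ¬p3) ↔ ((p5 ∨ ((p2 ∧ ¬p3) ↔ (¬p4 → ((p5 → p2) ∨ ¬p3)))) → (p4 ↔ p5))) → p5))}.
¬(p3 ∨ (((p3 ∧ ¬p3) ↔ ((p5 ∨ ((p2 ∧ ¬p3) ↔ (¬p4 → ((p5 → p2) ∨ ¬p3)))) → (p4 ↔ p5))) → p5)): α-rule — add ¬p3, ¬(((p3 ∧ ¬p3) ↔ ((p5 ∨ ((p2 ∧ ¬p3) ↔ (¬p4 → ((p5 → p2) ∨ ¬p3)))) → (p4 ↔ p5))) → p5).
¬(((p3 ∧ ¬p3) ↔ ((p5 ∨ ((p2 ∧ ¬p3) ↔ (¬p4 → ((p5 → p2) ∨ ¬p3)))) → (p4 ↔ p5))) → p5): α-rule — add ((p3 ∧ ¬p3) ↔ ((p5 ∨ ((p2 ∧ ¬p3) ↔ (¬p4 → ((p5 → p2) ∨ ¬p3)))) → (p4 ↔ p5))), ¬p5.
((p3 ∧ ¬p3) ↔ ((p5 ∨ ((p2 ∧ ¬p3) ↔ (¬p4 → ((p5 → p2) ∨ ¬p3)))) → (p4 ↔ p5))): β-rule — branch into (p3 ∧ ¬p3), ((p5 ∨ ((p2 ∧ ¬p3) ↔ (¬p4 → ((p5 → p2) ∨ ¬p3)))) → (p4 ↔ p5))  //  ¬(p3 ∧ ¬p3), ¬((p5 ∨ ((p2 ∧ ¬p3) ↔ (¬p4 → ((p5 → p2) ∨ ¬p3)))) → (p4 ↔ p5)).
  branch 1 (add (p3 ∧ ¬p3), ((p5 ∨ ((p2 ∧ ¬p3) ↔ (¬p4 → ((p5 → p2) ∨ ¬p3)))) → (p4 ↔ p5))):
    (p3 ∧ ¬p3): α-rule — add p3, ¬p3.
    × closes — contains both p3 and ¬p3.
  branch 2 (add ¬(p3 ∧ ¬p3), ¬((p5 ∨ ((p2 ∧ ¬p3) ↔ (¬p4 → ((p5 → p2) ∨ ¬p3)))) → (p4 ↔ p5))):
    ¬((p5 ∨ ((p2 ∧ ¬p3) ↔ (¬p4 → ((p5 → p2) ∨ ¬p3)))) → (p4 ↔ p5)): α-rule — add (p5 ∨ ((p2 ∧ ¬p3) ↔ (¬p4 → ((p5 → p2) ∨ ¬p3)))), ¬(p4 ↔ p5).
    ¬(p3 ∧ ¬p3): β-rule — branch into ¬p3  //  ¬¬p3.
      branch 2.1 (add ¬p3):
        (p5 ∨ ((p2 ∧ ¬p3) ↔ (¬p4 → ((p5 → p2) ∨ ¬p3)))): β-rule — branch into p5  //  ((p2 ∧ ¬p3) ↔ (¬p4 → ((p5 → p2) ∨ ¬p3))).
          branch 2.1.1 (add p5):
            × closes — contains both p5 and ¬p5.
          branch 2.1.2 (add ((p2 ∧ ¬p3) ↔ (¬p4 → ((p5 → p2) ∨ ¬p3)))):
            ¬(p4 ↔ p5): β-rule — branch into p4, ¬p5  //  ¬p4, p5.
              branch 2.1.2.1 (add p4, ¬p5):
                ((p2 ∧ ¬p3) ↔ (¬p4 → ((p5 → p2) ∨ ¬p3))): β-rule — branch into (p2 ∧ ¬p3), (¬p4 → ((p5 → p2) ∨ ¬p3))  //  ¬(p2 ∧ ¬p3), ¬(¬p4 → ((p5 → p2) ∨ ¬p3)).
                  branch 2.1.2.1.1 (add (p2 ∧ ¬p3), (¬p4 → ((p5 → p2) ∨ ¬p3))):
                    (p2 ∧ ¬p3): α-rule — add p2, ¬p3.
                    (¬p4 → ((p5 → p2) ∨ ¬p3)): β-rule — branch into ¬¬p4  //  ((p5 → p2) ∨ ¬p3).
                      branch 2.1.2.1.1.1 (add ¬¬p4):
                        ○ open, literals {p2=T, p3=F, p4=T, p5=F}.
                      branch 2.1.2.1.1.2 (add ((p5 → p2) ∨ ¬p3)):
                        ((p5 → p2) ∨ ¬p3): β-rule — branch into (p5 → p2)  //  ¬p3.
                          branch 2.1.2.1.1.2.1 (add (p5 → p2)):
                            (p5 → p2): β-rule — branch into ¬p5  //  p2.
                              branch 2.1.2.1.1.2.1.1 (add ¬p5):
                                ○ open, literals {p2=T, p3=F, p4=T, p5=F}.
                              branch 2.1.2.1.1.2.1.2 (add p2):
                                ○ open, literals {p2=T, p3=F, p4=T, p5=F}.
                          branch 2.1.2.1.1.2.2 (add ¬p3):
                            ○ open, literals {p2=T, p3=F, p4=T, p5=F}.
                  branch 2.1.2.1.2 (add ¬(p2 ∧ ¬p3), ¬(¬p4 → ((p5 → p2) ∨ ¬p3))):
                    ¬(¬p4 → ((p5 → p2) ∨ ¬p3)): α-rule — add ¬p4, ¬((p5 → p2) ∨ ¬p3).
                    × closes — contains both p4 and ¬p4.
              branch 2.1.2.2 (add ¬p4, p5):
                × closes — contains both p5 and ¬p5.
      branch 2.2 (add ¬¬p3):
        × closes — contains both p3 and ¬p3.
5 branches closed, 4 open.
An open branch gives a countermodel: p2=T, p3=F, p4=T, p5=F (unmentioned atoms arbitrary); under it the original formula is false.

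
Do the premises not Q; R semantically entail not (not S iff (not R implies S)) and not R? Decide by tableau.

No

Initial set: {not Q; R; not (not (not S iff (not R implies S)) and not R)}.
not (not (not S iff (not R implies S)) and not R): β-rule — branch into not not (not S iff (not R implies S))  //  not not R.
  branch 1 (add not not (not S iff (not R implies S))):
    not not (not S iff (not R implies S)): β-rule — branch into not S, (not R implies S)  //  not not S, not (not R implies S).
      branch 1.1 (add not S, (not R implies S)):
        (not R implies S): β-rule — branch into not not R  //  S.
          branch 1.1.1 (add not not R):
            ○ open, literals {Q=false, R=true, S=false}.
          branch 1.1.2 (add S):
            × closes — contains both S and not S.
      branch 1.2 (add not not S, not (not R implies S)):
        not (not R implies S): α-rule — add not R, not S.
        × closes — contains both R and not R.
  branch 2 (add not not R):
    ○ open, literals {Q=false, R=true}.
2 branches closed, 2 open.
An open branch gives a countermodel: Q=false, R=true, S=false (unmentioned atoms arbitrary); the premises hold there but the conclusion fails.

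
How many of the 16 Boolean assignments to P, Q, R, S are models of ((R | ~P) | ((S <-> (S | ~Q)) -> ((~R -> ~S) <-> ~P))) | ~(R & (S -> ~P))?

Initial set: {T (((R | ~P) | ((S <-> (S | ~Q)) -> ((~R -> ~S) <-> ~P))) | ~(R & (S -> ~P)))}.
T (((R | ~P) | ((S <-> (S | ~Q)) -> ((~R -> ~S) <-> ~P))) | ~(R & (S -> ~P))): β-rule — branch into T ((R | ~P) | ((S <-> (S | ~Q)) -> ((~R -> ~S) <-> ~P)))  //  T ~(R & (S -> ~P)).
  branch 1 (add T ((R | ~P) | ((S <-> (S | ~Q)) -> ((~R -> ~S) <-> ~P)))):
    T ((R | ~P) | ((S <-> (S | ~Q)) -> ((~R -> ~S) <-> ~P))): β-rule — branch into T (R | ~P)  //  T ((S <-> (S | ~Q)) -> ((~R -> ~S) <-> ~P)).
      branch 1.1 (add T (R | ~P)):
        T (R | ~P): β-rule — branch into T R  //  T ~P.
          branch 1.1.1 (add T R):
            ○ open, literals {R=T}.
          branch 1.1.2 (add T ~P):
            ○ open, literals {P=F}.
      branch 1.2 (add T ((S <-> (S | ~Q)) -> ((~R -> ~S) <-> ~P))):
        T ((S <-> (S | ~Q)) -> ((~R -> ~S) <-> ~P)): β-rule — branch into F (S <-> (S | ~Q))  //  T ((~R -> ~S) <-> ~P).
          branch 1.2.1 (add F (S <-> (S | ~Q))):
            F (S <-> (S | ~Q)): β-rule — branch into T S, F (S | ~Q)  //  F S, T (S | ~Q).
              branch 1.2.1.1 (add T S, F (S | ~Q)):
                F (S | ~Q): α-rule — add F S, F ~Q.
                × closes — contains both S and ~S.
              branch 1.2.1.2 (add F S, T (S | ~Q)):
                T (S | ~Q): β-rule — branch into T S  //  T ~Q.
                  branch 1.2.1.2.1 (add T S):
                    × closes — contains both S and ~S.
                  branch 1.2.1.2.2 (add T ~Q):
                    ○ open, literals {Q=F, S=F}.
          branch 1.2.2 (add T ((~R -> ~S) <-> ~P)):
            T ((~R -> ~S) <-> ~P): β-rule — branch into T (~R -> ~S), T ~P  //  F (~R -> ~S), F ~P.
              branch 1.2.2.1 (add T (~R -> ~S), T ~P):
                T (~R -> ~S): β-rule — branch into F ~R  //  T ~S.
                  branch 1.2.2.1.1 (add F ~R):
                    ○ open, literals {P=F, R=T}.
                  branch 1.2.2.1.2 (add T ~S):
                    ○ open, literals {P=F, S=F}.
              branch 1.2.2.2 (add F (~R -> ~S), F ~P):
                F (~R -> ~S): α-rule — add T ~R, F ~S.
                ○ open, literals {P=T, R=F, S=T}.
  branch 2 (add T ~(R & (S -> ~P))):
    T ~(R & (S -> ~P)): β-rule — branch into F R  //  F (S -> ~P).
      branch 2.1 (add F R):
        ○ open, literals {R=F}.
      branch 2.2 (add F (S -> ~P)):
        F (S -> ~P): α-rule — add T S, F ~P.
        ○ open, literals {P=T, S=T}.
2 branches closed, 8 open.
Each open branch fixes some atoms; the unmentioned ones are free. Counting distinct full assignments: branch {R=T} (P, Q, S) contributes 8 new; branch {P=F} (Q, R, S) contributes 4 new; branch {Q=F, S=F} (P, R) contributes 1 new; branch {P=F, R=T} (Q, S) contributes 0 new; branch {P=F, S=F} (Q, R) contributes 0 new; branch {P=T, R=F, S=T} (Q) contributes 2 new; branch {R=F} (P, Q, S) contributes 1 new; branch {P=T, S=T} (Q, R) contributes 0 new. Total: 16.

16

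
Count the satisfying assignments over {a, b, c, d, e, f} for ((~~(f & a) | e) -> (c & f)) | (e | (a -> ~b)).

62

Initial set: {T (((~~(f & a) | e) -> (c & f)) | (e | (a -> ~b)))}.
T (((~~(f & a) | e) -> (c & f)) | (e | (a -> ~b))): β-rule — branch into T ((~~(f & a) | e) -> (c & f))  //  T (e | (a -> ~b)).
  branch 1 (add T ((~~(f & a) | e) -> (c & f))):
    T ((~~(f & a) | e) -> (c & f)): β-rule — branch into F (~~(f & a) | e)  //  T (c & f).
      branch 1.1 (add F (~~(f & a) | e)):
        F (~~(f & a) | e): α-rule — add F ~~(f & a), F e.
        F ~~(f & a): drop double negation, giving F (f & a).
        F (f & a): β-rule — branch into F f  //  F a.
          branch 1.1.1 (add F f):
            ○ open, literals {e=false, f=false}.
          branch 1.1.2 (add F a):
            ○ open, literals {a=false, e=false}.
      branch 1.2 (add T (c & f)):
        T (c & f): α-rule — add T c, T f.
        ○ open, literals {c=true, f=true}.
  branch 2 (add T (e | (a -> ~b))):
    T (e | (a -> ~b)): β-rule — branch into T e  //  T (a -> ~b).
      branch 2.1 (add T e):
        ○ open, literals {e=true}.
      branch 2.2 (add T (a -> ~b)):
        T (a -> ~b): β-rule — branch into F a  //  T ~b.
          branch 2.2.1 (add F a):
            ○ open, literals {a=false}.
          branch 2.2.2 (add T ~b):
            ○ open, literals {b=false}.
0 branches closed, 6 open.
Each open branch fixes some atoms; the unmentioned ones are free. Counting distinct full assignments: branch {e=false, f=false} (a, b, c, d) contributes 16 new; branch {a=false, e=false} (b, c, d, f) contributes 8 new; branch {c=true, f=true} (a, b, d, e) contributes 12 new; branch {e=true} (a, b, c, d, f) contributes 24 new; branch {a=false} (b, c, d, e, f) contributes 0 new; branch {b=false} (a, c, d, e, f) contributes 2 new. Total: 62.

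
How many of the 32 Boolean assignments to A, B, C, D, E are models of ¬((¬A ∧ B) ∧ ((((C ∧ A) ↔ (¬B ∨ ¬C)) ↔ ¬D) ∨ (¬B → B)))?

24

Initial set: {¬((¬A ∧ B) ∧ ((((C ∧ A) ↔ (¬B ∨ ¬C)) ↔ ¬D) ∨ (¬B → B)))}.
¬((¬A ∧ B) ∧ ((((C ∧ A) ↔ (¬B ∨ ¬C)) ↔ ¬D) ∨ (¬B → B))): β-rule — branch into ¬(¬A ∧ B)  //  ¬((((C ∧ A) ↔ (¬B ∨ ¬C)) ↔ ¬D) ∨ (¬B → B)).
  branch 1 (add ¬(¬A ∧ B)):
    ¬(¬A ∧ B): β-rule — branch into ¬¬A  //  ¬B.
      branch 1.1 (add ¬¬A):
        ○ open, literals {A=T}.
      branch 1.2 (add ¬B):
        ○ open, literals {B=F}.
  branch 2 (add ¬((((C ∧ A) ↔ (¬B ∨ ¬C)) ↔ ¬D) ∨ (¬B → B))):
    ¬((((C ∧ A) ↔ (¬B ∨ ¬C)) ↔ ¬D) ∨ (¬B → B)): α-rule — add ¬(((C ∧ A) ↔ (¬B ∨ ¬C)) ↔ ¬D), ¬(¬B → B).
    ¬(¬B → B): α-rule — add ¬B, ¬B.
    ¬(((C ∧ A) ↔ (¬B ∨ ¬C)) ↔ ¬D): β-rule — branch into ((C ∧ A) ↔ (¬B ∨ ¬C)), ¬¬D  //  ¬((C ∧ A) ↔ (¬B ∨ ¬C)), ¬D.
      branch 2.1 (add ((C ∧ A) ↔ (¬B ∨ ¬C)), ¬¬D):
        ((C ∧ A) ↔ (¬B ∨ ¬C)): β-rule — branch into (C ∧ A), (¬B ∨ ¬C)  //  ¬(C ∧ A), ¬(¬B ∨ ¬C).
          branch 2.1.1 (add (C ∧ A), (¬B ∨ ¬C)):
            (C ∧ A): α-rule — add C, A.
            (¬B ∨ ¬C): β-rule — branch into ¬B  //  ¬C.
              branch 2.1.1.1 (add ¬B):
                ○ open, literals {A=T, B=F, C=T, D=T}.
              branch 2.1.1.2 (add ¬C):
                × closes — contains both C and ¬C.
          branch 2.1.2 (add ¬(C ∧ A), ¬(¬B ∨ ¬C)):
            ¬(¬B ∨ ¬C): α-rule — add ¬¬B, ¬¬C.
            × closes — contains both B and ¬B.
      branch 2.2 (add ¬((C ∧ A) ↔ (¬B ∨ ¬C)), ¬D):
        ¬((C ∧ A) ↔ (¬B ∨ ¬C)): β-rule — branch into (C ∧ A), ¬(¬B ∨ ¬C)  //  ¬(C ∧ A), (¬B ∨ ¬C).
          branch 2.2.1 (add (C ∧ A), ¬(¬B ∨ ¬C)):
            (C ∧ A): α-rule — add C, A.
            ¬(¬B ∨ ¬C): α-rule — add ¬¬B, ¬¬C.
            × closes — contains both B and ¬B.
          branch 2.2.2 (add ¬(C ∧ A), (¬B ∨ ¬C)):
            ¬(C ∧ A): β-rule — branch into ¬C  //  ¬A.
              branch 2.2.2.1 (add ¬C):
                (¬B ∨ ¬C): β-rule — branch into ¬B  //  ¬C.
                  branch 2.2.2.1.1 (add ¬B):
                    ○ open, literals {B=F, C=F, D=F}.
                  branch 2.2.2.1.2 (add ¬C):
                    ○ open, literals {B=F, C=F, D=F}.
              branch 2.2.2.2 (add ¬A):
                (¬B ∨ ¬C): β-rule — branch into ¬B  //  ¬C.
                  branch 2.2.2.2.1 (add ¬B):
                    ○ open, literals {A=F, B=F, D=F}.
                  branch 2.2.2.2.2 (add ¬C):
                    ○ open, literals {A=F, B=F, C=F, D=F}.
3 branches closed, 7 open.
Each open branch fixes some atoms; the unmentioned ones are free. Counting distinct full assignments: branch {A=T} (B, C, D, E) contributes 16 new; branch {B=F} (A, C, D, E) contributes 8 new; branch {A=T, B=F, C=T, D=T} (E) contributes 0 new; branch {B=F, C=F, D=F} (A, E) contributes 0 new; branch {B=F, C=F, D=F} (A, E) contributes 0 new; branch {A=F, B=F, D=F} (C, E) contributes 0 new; branch {A=F, B=F, C=F, D=F} (E) contributes 0 new. Total: 24.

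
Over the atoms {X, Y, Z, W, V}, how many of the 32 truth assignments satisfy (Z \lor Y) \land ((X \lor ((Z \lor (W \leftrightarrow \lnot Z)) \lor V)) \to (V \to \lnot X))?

18

Initial set: {T ((Z \lor Y) \land ((X \lor ((Z \lor (W \leftrightarrow \lnot Z)) \lor V)) \to (V \to \lnot X)))}.
T ((Z \lor Y) \land ((X \lor ((Z \lor (W \leftrightarrow \lnot Z)) \lor V)) \to (V \to \lnot X))): α-rule — add T (Z \lor Y), T ((X \lor ((Z \lor (W \leftrightarrow \lnot Z)) \lor V)) \to (V \to \lnot X)).
T (Z \lor Y): β-rule — branch into T Z  //  T Y.
  branch 1 (add T Z):
    T ((X \lor ((Z \lor (W \leftrightarrow \lnot Z)) \lor V)) \to (V \to \lnot X)): β-rule — branch into F (X \lor ((Z \lor (W \leftrightarrow \lnot Z)) \lor V))  //  T (V \to \lnot X).
      branch 1.1 (add F (X \lor ((Z \lor (W \leftrightarrow \lnot Z)) \lor V))):
        F (X \lor ((Z \lor (W \leftrightarrow \lnot Z)) \lor V)): α-rule — add F X, F ((Z \lor (W \leftrightarrow \lnot Z)) \lor V).
        F ((Z \lor (W \leftrightarrow \lnot Z)) \lor V): α-rule — add F (Z \lor (W \leftrightarrow \lnot Z)), F V.
        F (Z \lor (W \leftrightarrow \lnot Z)): α-rule — add F Z, F (W \leftrightarrow \lnot Z).
        × closes — contains both Z and \lnot Z.
      branch 1.2 (add T (V \to \lnot X)):
        T (V \to \lnot X): β-rule — branch into F V  //  T \lnot X.
          branch 1.2.1 (add F V):
            ○ open, literals {V=0, Z=1}.
          branch 1.2.2 (add T \lnot X):
            ○ open, literals {X=0, Z=1}.
  branch 2 (add T Y):
    T ((X \lor ((Z \lor (W \leftrightarrow \lnot Z)) \lor V)) \to (V \to \lnot X)): β-rule — branch into F (X \lor ((Z \lor (W \leftrightarrow \lnot Z)) \lor V))  //  T (V \to \lnot X).
      branch 2.1 (add F (X \lor ((Z \lor (W \leftrightarrow \lnot Z)) \lor V))):
        F (X \lor ((Z \lor (W \leftrightarrow \lnot Z)) \lor V)): α-rule — add F X, F ((Z \lor (W \leftrightarrow \lnot Z)) \lor V).
        F ((Z \lor (W \leftrightarrow \lnot Z)) \lor V): α-rule — add F (Z \lor (W \leftrightarrow \lnot Z)), F V.
        F (Z \lor (W \leftrightarrow \lnot Z)): α-rule — add F Z, F (W \leftrightarrow \lnot Z).
        F (W \leftrightarrow \lnot Z): β-rule — branch into T W, F \lnot Z  //  F W, T \lnot Z.
          branch 2.1.1 (add T W, F \lnot Z):
            × closes — contains both Z and \lnot Z.
          branch 2.1.2 (add F W, T \lnot Z):
            ○ open, literals {V=0, W=0, X=0, Y=1, Z=0}.
      branch 2.2 (add T (V \to \lnot X)):
        T (V \to \lnot X): β-rule — branch into F V  //  T \lnot X.
          branch 2.2.1 (add F V):
            ○ open, literals {V=0, Y=1}.
          branch 2.2.2 (add T \lnot X):
            ○ open, literals {X=0, Y=1}.
2 branches closed, 5 open.
Each open branch fixes some atoms; the unmentioned ones are free. Counting distinct full assignments: branch {V=0, Z=1} (X, Y, W) contributes 8 new; branch {X=0, Z=1} (Y, W, V) contributes 4 new; branch {V=0, W=0, X=0, Y=1, Z=0} (none free) contributes 1 new; branch {V=0, Y=1} (X, Z, W) contributes 3 new; branch {X=0, Y=1} (Z, W, V) contributes 2 new. Total: 18.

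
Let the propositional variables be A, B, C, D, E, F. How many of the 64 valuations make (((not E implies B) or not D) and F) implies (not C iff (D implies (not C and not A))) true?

53

Initial set: {((((not E implies B) or not D) and F) implies (not C iff (D implies (not C and not A))))}.
((((not E implies B) or not D) and F) implies (not C iff (D implies (not C and not A)))): β-rule — branch into not (((not E implies B) or not D) and F)  //  (not C iff (D implies (not C and not A))).
  branch 1 (add not (((not E implies B) or not D) and F)):
    not (((not E implies B) or not D) and F): β-rule — branch into not ((not E implies B) or not D)  //  not F.
      branch 1.1 (add not ((not E implies B) or not D)):
        not ((not E implies B) or not D): α-rule — add not (not E implies B), not not D.
        not (not E implies B): α-rule — add not E, not B.
        ○ open, literals {B=false, D=true, E=false}.
      branch 1.2 (add not F):
        ○ open, literals {F=false}.
  branch 2 (add (not C iff (D implies (not C and not A)))):
    (not C iff (D implies (not C and not A))): β-rule — branch into not C, (D implies (not C and not A))  //  not not C, not (D implies (not C and not A)).
      branch 2.1 (add not C, (D implies (not C and not A))):
        (D implies (not C and not A)): β-rule — branch into not D  //  (not C and not A).
          branch 2.1.1 (add not D):
            ○ open, literals {C=false, D=false}.
          branch 2.1.2 (add (not C and not A)):
            (not C and not A): α-rule — add not C, not A.
            ○ open, literals {A=false, C=false}.
      branch 2.2 (add not not C, not (D implies (not C and not A))):
        not (D implies (not C and not A)): α-rule — add D, not (not C and not A).
        not (not C and not A): β-rule — branch into not not C  //  not not A.
          branch 2.2.1 (add not not C):
            ○ open, literals {C=true, D=true}.
          branch 2.2.2 (add not not A):
            ○ open, literals {A=true, C=true, D=true}.
0 branches closed, 6 open.
Each open branch fixes some atoms; the unmentioned ones are free. Counting distinct full assignments: branch {B=false, D=true, E=false} (A, C, F) contributes 8 new; branch {F=false} (A, B, C, D, E) contributes 28 new; branch {C=false, D=false} (A, B, E, F) contributes 8 new; branch {A=false, C=false} (B, D, E, F) contributes 3 new; branch {C=true, D=true} (A, B, E, F) contributes 6 new; branch {A=true, C=true, D=true} (B, E, F) contributes 0 new. Total: 53.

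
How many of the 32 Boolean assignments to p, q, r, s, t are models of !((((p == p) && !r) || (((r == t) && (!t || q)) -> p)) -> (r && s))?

23

Initial set: {T !((((p == p) && !r) || (((r == t) && (!t || q)) -> p)) -> (r && s))}.
T !((((p == p) && !r) || (((r == t) && (!t || q)) -> p)) -> (r && s)): α-rule — add T (((p == p) && !r) || (((r == t) && (!t || q)) -> p)), F (r && s).
T (((p == p) && !r) || (((r == t) && (!t || q)) -> p)): β-rule — branch into T ((p == p) && !r)  //  T (((r == t) && (!t || q)) -> p).
  branch 1 (add T ((p == p) && !r)):
    T ((p == p) && !r): α-rule — add T (p == p), T !r.
    F (r && s): β-rule — branch into F r  //  F s.
      branch 1.1 (add F r):
        T (p == p): β-rule — branch into T p, T p  //  F p, F p.
          branch 1.1.1 (add T p, T p):
            ○ open, literals {p=T, r=F}.
          branch 1.1.2 (add F p, F p):
            ○ open, literals {p=F, r=F}.
      branch 1.2 (add F s):
        T (p == p): β-rule — branch into T p, T p  //  F p, F p.
          branch 1.2.1 (add T p, T p):
            ○ open, literals {p=T, r=F, s=F}.
          branch 1.2.2 (add F p, F p):
            ○ open, literals {p=F, r=F, s=F}.
  branch 2 (add T (((r == t) && (!t || q)) -> p)):
    F (r && s): β-rule — branch into F r  //  F s.
      branch 2.1 (add F r):
        T (((r == t) && (!t || q)) -> p): β-rule — branch into F ((r == t) && (!t || q))  //  T p.
          branch 2.1.1 (add F ((r == t) && (!t || q))):
            F ((r == t) && (!t || q)): β-rule — branch into F (r == t)  //  F (!t || q).
              branch 2.1.1.1 (add F (r == t)):
                F (r == t): β-rule — branch into T r, F t  //  F r, T t.
                  branch 2.1.1.1.1 (add T r, F t):
                    × closes — contains both r and !r.
                  branch 2.1.1.1.2 (add F r, T t):
                    ○ open, literals {r=F, t=T}.
              branch 2.1.1.2 (add F (!t || q)):
                F (!t || q): α-rule — add F !t, F q.
                ○ open, literals {q=F, r=F, t=T}.
          branch 2.1.2 (add T p):
            ○ open, literals {p=T, r=F}.
      branch 2.2 (add F s):
        T (((r == t) && (!t || q)) -> p): β-rule — branch into F ((r == t) && (!t || q))  //  T p.
          branch 2.2.1 (add F ((r == t) && (!t || q))):
            F ((r == t) && (!t || q)): β-rule — branch into F (r == t)  //  F (!t || q).
              branch 2.2.1.1 (add F (r == t)):
                F (r == t): β-rule — branch into T r, F t  //  F r, T t.
                  branch 2.2.1.1.1 (add T r, F t):
                    ○ open, literals {r=T, s=F, t=F}.
                  branch 2.2.1.1.2 (add F r, T t):
                    ○ open, literals {r=F, s=F, t=T}.
              branch 2.2.1.2 (add F (!t || q)):
                F (!t || q): α-rule — add F !t, F q.
                ○ open, literals {q=F, s=F, t=T}.
          branch 2.2.2 (add T p):
            ○ open, literals {p=T, s=F}.
1 branch closed, 11 open.
Each open branch fixes some atoms; the unmentioned ones are free. Counting distinct full assignments: branch {p=T, r=F} (q, s, t) contributes 8 new; branch {p=F, r=F} (q, s, t) contributes 8 new; branch {p=T, r=F, s=F} (q, t) contributes 0 new; branch {p=F, r=F, s=F} (q, t) contributes 0 new; branch {r=F, t=T} (p, q, s) contributes 0 new; branch {q=F, r=F, t=T} (p, s) contributes 0 new; branch {p=T, r=F} (q, s, t) contributes 0 new; branch {r=T, s=F, t=F} (p, q) contributes 4 new; branch {r=F, s=F, t=T} (p, q) contributes 0 new; branch {q=F, s=F, t=T} (p, r) contributes 2 new; branch {p=T, s=F} (q, r, t) contributes 1 new. Total: 23.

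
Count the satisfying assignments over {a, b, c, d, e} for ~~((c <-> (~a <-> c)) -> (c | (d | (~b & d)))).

Initial set: {T ~~((c <-> (~a <-> c)) -> (c | (d | (~b & d))))}.
T ~~((c <-> (~a <-> c)) -> (c | (d | (~b & d)))): drop double negation, giving T ((c <-> (~a <-> c)) -> (c | (d | (~b & d)))).
T ((c <-> (~a <-> c)) -> (c | (d | (~b & d)))): β-rule — branch into F (c <-> (~a <-> c))  //  T (c | (d | (~b & d))).
  branch 1 (add F (c <-> (~a <-> c))):
    F (c <-> (~a <-> c)): β-rule — branch into T c, F (~a <-> c)  //  F c, T (~a <-> c).
      branch 1.1 (add T c, F (~a <-> c)):
        F (~a <-> c): β-rule — branch into T ~a, F c  //  F ~a, T c.
          branch 1.1.1 (add T ~a, F c):
            × closes — contains both c and ~c.
          branch 1.1.2 (add F ~a, T c):
            ○ open, literals {a=T, c=T}.
      branch 1.2 (add F c, T (~a <-> c)):
        T (~a <-> c): β-rule — branch into T ~a, T c  //  F ~a, F c.
          branch 1.2.1 (add T ~a, T c):
            × closes — contains both c and ~c.
          branch 1.2.2 (add F ~a, F c):
            ○ open, literals {a=T, c=F}.
  branch 2 (add T (c | (d | (~b & d)))):
    T (c | (d | (~b & d))): β-rule — branch into T c  //  T (d | (~b & d)).
      branch 2.1 (add T c):
        ○ open, literals {c=T}.
      branch 2.2 (add T (d | (~b & d))):
        T (d | (~b & d)): β-rule — branch into T d  //  T (~b & d).
          branch 2.2.1 (add T d):
            ○ open, literals {d=T}.
          branch 2.2.2 (add T (~b & d)):
            T (~b & d): α-rule — add T ~b, T d.
            ○ open, literals {b=F, d=T}.
2 branches closed, 5 open.
Each open branch fixes some atoms; the unmentioned ones are free. Counting distinct full assignments: branch {a=T, c=T} (b, d, e) contributes 8 new; branch {a=T, c=F} (b, d, e) contributes 8 new; branch {c=T} (a, b, d, e) contributes 8 new; branch {d=T} (a, b, c, e) contributes 4 new; branch {b=F, d=T} (a, c, e) contributes 0 new. Total: 28.

28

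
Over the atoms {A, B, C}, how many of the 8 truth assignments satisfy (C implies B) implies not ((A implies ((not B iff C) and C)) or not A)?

5

Initial set: {((C implies B) implies not ((A implies ((not B iff C) and C)) or not A))}.
((C implies B) implies not ((A implies ((not B iff C) and C)) or not A)): β-rule — branch into not (C implies B)  //  not ((A implies ((not B iff C) and C)) or not A).
  branch 1 (add not (C implies B)):
    not (C implies B): α-rule — add C, not B.
    ○ open, literals {B=0, C=1}.
  branch 2 (add not ((A implies ((not B iff C) and C)) or not A)):
    not ((A implies ((not B iff C) and C)) or not A): α-rule — add not (A implies ((not B iff C) and C)), not not A.
    not (A implies ((not B iff C) and C)): α-rule — add A, not ((not B iff C) and C).
    not ((not B iff C) and C): β-rule — branch into not (not B iff C)  //  not C.
      branch 2.1 (add not (not B iff C)):
        not (not B iff C): β-rule — branch into not B, not C  //  not not B, C.
          branch 2.1.1 (add not B, not C):
            ○ open, literals {A=1, B=0, C=0}.
          branch 2.1.2 (add not not B, C):
            ○ open, literals {A=1, B=1, C=1}.
      branch 2.2 (add not C):
        ○ open, literals {A=1, C=0}.
0 branches closed, 4 open.
Each open branch fixes some atoms; the unmentioned ones are free. Counting distinct full assignments: branch {B=0, C=1} (A) contributes 2 new; branch {A=1, B=0, C=0} (none free) contributes 1 new; branch {A=1, B=1, C=1} (none free) contributes 1 new; branch {A=1, C=0} (B) contributes 1 new. Total: 5.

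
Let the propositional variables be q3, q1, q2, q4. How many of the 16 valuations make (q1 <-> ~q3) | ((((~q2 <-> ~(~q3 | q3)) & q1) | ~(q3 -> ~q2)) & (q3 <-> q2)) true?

10

Initial set: {T ((q1 <-> ~q3) | ((((~q2 <-> ~(~q3 | q3)) & q1) | ~(q3 -> ~q2)) & (q3 <-> q2)))}.
T ((q1 <-> ~q3) | ((((~q2 <-> ~(~q3 | q3)) & q1) | ~(q3 -> ~q2)) & (q3 <-> q2))): β-rule — branch into T (q1 <-> ~q3)  //  T ((((~q2 <-> ~(~q3 | q3)) & q1) | ~(q3 -> ~q2)) & (q3 <-> q2)).
  branch 1 (add T (q1 <-> ~q3)):
    T (q1 <-> ~q3): β-rule — branch into T q1, T ~q3  //  F q1, F ~q3.
      branch 1.1 (add T q1, T ~q3):
        ○ open, literals {q1=1, q3=0}.
      branch 1.2 (add F q1, F ~q3):
        ○ open, literals {q1=0, q3=1}.
  branch 2 (add T ((((~q2 <-> ~(~q3 | q3)) & q1) | ~(q3 -> ~q2)) & (q3 <-> q2))):
    T ((((~q2 <-> ~(~q3 | q3)) & q1) | ~(q3 -> ~q2)) & (q3 <-> q2)): α-rule — add T (((~q2 <-> ~(~q3 | q3)) & q1) | ~(q3 -> ~q2)), T (q3 <-> q2).
    T (((~q2 <-> ~(~q3 | q3)) & q1) | ~(q3 -> ~q2)): β-rule — branch into T ((~q2 <-> ~(~q3 | q3)) & q1)  //  T ~(q3 -> ~q2).
      branch 2.1 (add T ((~q2 <-> ~(~q3 | q3)) & q1)):
        T ((~q2 <-> ~(~q3 | q3)) & q1): α-rule — add T (~q2 <-> ~(~q3 | q3)), T q1.
        T (q3 <-> q2): β-rule — branch into T q3, T q2  //  F q3, F q2.
          branch 2.1.1 (add T q3, T q2):
            T (~q2 <-> ~(~q3 | q3)): β-rule — branch into T ~q2, T ~(~q3 | q3)  //  F ~q2, F ~(~q3 | q3).
              branch 2.1.1.1 (add T ~q2, T ~(~q3 | q3)):
                × closes — contains both q2 and ~q2.
              branch 2.1.1.2 (add F ~q2, F ~(~q3 | q3)):
                F ~(~q3 | q3): β-rule — branch into T ~q3  //  T q3.
                  branch 2.1.1.2.1 (add T ~q3):
                    × closes — contains both q3 and ~q3.
                  branch 2.1.1.2.2 (add T q3):
                    ○ open, literals {q1=1, q2=1, q3=1}.
          branch 2.1.2 (add F q3, F q2):
            T (~q2 <-> ~(~q3 | q3)): β-rule — branch into T ~q2, T ~(~q3 | q3)  //  F ~q2, F ~(~q3 | q3).
              branch 2.1.2.1 (add T ~q2, T ~(~q3 | q3)):
                T ~(~q3 | q3): α-rule — add F ~q3, F q3.
                × closes — contains both q3 and ~q3.
              branch 2.1.2.2 (add F ~q2, F ~(~q3 | q3)):
                × closes — contains both q2 and ~q2.
      branch 2.2 (add T ~(q3 -> ~q2)):
        T ~(q3 -> ~q2): α-rule — add T q3, F ~q2.
        T (q3 <-> q2): β-rule — branch into T q3, T q2  //  F q3, F q2.
          branch 2.2.1 (add T q3, T q2):
            ○ open, literals {q2=1, q3=1}.
          branch 2.2.2 (add F q3, F q2):
            × closes — contains both q3 and ~q3.
5 branches closed, 4 open.
Each open branch fixes some atoms; the unmentioned ones are free. Counting distinct full assignments: branch {q1=1, q3=0} (q2, q4) contributes 4 new; branch {q1=0, q3=1} (q2, q4) contributes 4 new; branch {q1=1, q2=1, q3=1} (q4) contributes 2 new; branch {q2=1, q3=1} (q1, q4) contributes 0 new. Total: 10.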